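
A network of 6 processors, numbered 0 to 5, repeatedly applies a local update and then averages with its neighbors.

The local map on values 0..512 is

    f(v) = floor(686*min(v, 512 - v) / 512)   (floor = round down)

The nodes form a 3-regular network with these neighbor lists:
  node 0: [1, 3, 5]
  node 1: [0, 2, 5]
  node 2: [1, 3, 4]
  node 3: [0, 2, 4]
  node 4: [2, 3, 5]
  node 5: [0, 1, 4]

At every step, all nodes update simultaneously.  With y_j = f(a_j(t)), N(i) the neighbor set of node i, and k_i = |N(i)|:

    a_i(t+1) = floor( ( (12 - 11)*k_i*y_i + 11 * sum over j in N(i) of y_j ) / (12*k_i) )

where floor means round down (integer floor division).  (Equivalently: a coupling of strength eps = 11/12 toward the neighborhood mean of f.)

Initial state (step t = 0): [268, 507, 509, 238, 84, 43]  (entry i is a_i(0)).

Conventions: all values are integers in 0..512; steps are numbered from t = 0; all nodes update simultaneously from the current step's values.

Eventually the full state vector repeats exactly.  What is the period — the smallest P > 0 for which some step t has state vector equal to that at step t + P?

Simulating step by step:
t=0: [268, 507, 509, 238, 84, 43]
t=1: [143, 118, 133, 161, 125, 140]
t=2: [187, 183, 179, 181, 191, 173]
t=3: [240, 240, 246, 247, 238, 248]
t=4: [327, 326, 323, 323, 329, 321]
t=5: [251, 251, 249, 248, 252, 247]
t=6: [332, 333, 334, 335, 332, 335]
t=7: [237, 238, 238, 239, 237, 240]
t=8: [319, 318, 318, 317, 319, 317]
t=9: [260, 259, 259, 258, 260, 258]
t=10: [339, 338, 338, 337, 339, 337]
t=11: [233, 232, 232, 231, 233, 231]
t=12: [309, 310, 310, 311, 309, 311]
t=13: [269, 270, 270, 270, 269, 270]
t=14: [324, 324, 324, 324, 324, 324]
t=15: [251, 251, 251, 251, 251, 251]
t=16: [336, 336, 336, 336, 336, 336]
t=17: [235, 235, 235, 235, 235, 235]
t=18: [314, 314, 314, 314, 314, 314]
t=19: [265, 265, 265, 265, 265, 265]
t=20: [330, 330, 330, 330, 330, 330]
t=21: [243, 243, 243, 243, 243, 243]
t=22: [325, 325, 325, 325, 325, 325]
t=23: [250, 250, 250, 250, 250, 250]
t=24: [334, 334, 334, 334, 334, 334]
t=25: [238, 238, 238, 238, 238, 238]
t=26: [318, 318, 318, 318, 318, 318]
t=27: [259, 259, 259, 259, 259, 259]
t=28: [338, 338, 338, 338, 338, 338]
t=29: [233, 233, 233, 233, 233, 233]
t=30: [312, 312, 312, 312, 312, 312]
t=31: [267, 267, 267, 267, 267, 267]
t=32: [328, 328, 328, 328, 328, 328]
t=33: [246, 246, 246, 246, 246, 246]
t=34: [329, 329, 329, 329, 329, 329]
t=35: [245, 245, 245, 245, 245, 245]
t=36: [328, 328, 328, 328, 328, 328]

Answer: 4
Key observation: The state at step 32, [328, 328, 328, 328, 328, 328], reappears at step 36 — and no state repeats earlier — so the cycle the system enters has period 4.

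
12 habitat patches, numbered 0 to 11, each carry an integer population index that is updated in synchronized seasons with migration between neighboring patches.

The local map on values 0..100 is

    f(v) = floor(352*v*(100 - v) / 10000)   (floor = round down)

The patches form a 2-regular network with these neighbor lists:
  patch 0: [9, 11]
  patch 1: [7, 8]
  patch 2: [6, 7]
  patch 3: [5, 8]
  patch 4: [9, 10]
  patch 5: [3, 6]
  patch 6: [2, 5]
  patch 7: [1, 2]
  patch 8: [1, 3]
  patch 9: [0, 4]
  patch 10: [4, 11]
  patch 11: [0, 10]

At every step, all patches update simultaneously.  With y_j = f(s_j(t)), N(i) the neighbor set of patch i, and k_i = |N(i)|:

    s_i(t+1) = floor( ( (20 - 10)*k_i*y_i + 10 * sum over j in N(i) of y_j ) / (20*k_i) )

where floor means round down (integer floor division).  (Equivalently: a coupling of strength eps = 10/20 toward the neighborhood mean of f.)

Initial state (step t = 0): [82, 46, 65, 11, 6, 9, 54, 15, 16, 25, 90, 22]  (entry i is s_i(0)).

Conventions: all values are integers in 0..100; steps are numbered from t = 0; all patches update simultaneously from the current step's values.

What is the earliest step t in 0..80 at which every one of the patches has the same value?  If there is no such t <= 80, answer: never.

Answer: never
Key observation: The state at step 12 reappears at step 16 — the system is in a cycle of period 4 from step 12 on.  No step 0..16 is synchronized, and the cycle repeats forever, so no step up to 80 (or ever) has all patches equal.

Derivation:
t=0: [82, 46, 65, 11, 6, 9, 54, 15, 16, 25, 90, 22]  (not all equal)
t=1: [57, 66, 72, 35, 33, 44, 70, 63, 53, 50, 35, 50]  (not all equal)
t=2: [87, 81, 73, 83, 80, 81, 75, 78, 83, 84, 81, 85]  (not all equal)
t=3: [42, 54, 66, 50, 53, 55, 63, 60, 50, 47, 52, 45]  (not all equal)
t=4: [86, 86, 80, 87, 87, 86, 82, 83, 87, 86, 87, 86]  (not all equal)
t=5: [42, 43, 53, 39, 39, 43, 50, 49, 39, 41, 39, 41]  (not all equal)
t=6: [85, 85, 87, 83, 83, 85, 87, 86, 83, 84, 83, 84]  (not all equal)
t=7: [45, 44, 39, 47, 48, 44, 40, 41, 47, 46, 48, 46]  (not all equal)
t=8: [87, 86, 83, 86, 87, 85, 84, 84, 86, 87, 87, 87]  (not all equal)
t=9: [39, 43, 48, 42, 39, 44, 46, 46, 42, 39, 39, 39]  (not all equal)
t=10: [83, 86, 87, 85, 83, 86, 86, 86, 85, 83, 83, 83]  (not all equal)
t=11: [49, 42, 40, 43, 49, 42, 41, 41, 43, 49, 49, 49]  (not all equal)
t=12: [87, 85, 84, 85, 87, 85, 84, 84, 85, 87, 87, 87]  (not all equal)
t=13: [39, 44, 47, 44, 39, 44, 46, 46, 44, 39, 39, 39]  (not all equal)
t=14: [83, 86, 87, 86, 83, 86, 86, 86, 86, 83, 83, 83]  (not all equal)
t=15: [49, 42, 40, 42, 49, 42, 41, 41, 42, 49, 49, 49]  (not all equal)
t=16: [87, 85, 84, 85, 87, 85, 84, 84, 85, 87, 87, 87]  (not all equal)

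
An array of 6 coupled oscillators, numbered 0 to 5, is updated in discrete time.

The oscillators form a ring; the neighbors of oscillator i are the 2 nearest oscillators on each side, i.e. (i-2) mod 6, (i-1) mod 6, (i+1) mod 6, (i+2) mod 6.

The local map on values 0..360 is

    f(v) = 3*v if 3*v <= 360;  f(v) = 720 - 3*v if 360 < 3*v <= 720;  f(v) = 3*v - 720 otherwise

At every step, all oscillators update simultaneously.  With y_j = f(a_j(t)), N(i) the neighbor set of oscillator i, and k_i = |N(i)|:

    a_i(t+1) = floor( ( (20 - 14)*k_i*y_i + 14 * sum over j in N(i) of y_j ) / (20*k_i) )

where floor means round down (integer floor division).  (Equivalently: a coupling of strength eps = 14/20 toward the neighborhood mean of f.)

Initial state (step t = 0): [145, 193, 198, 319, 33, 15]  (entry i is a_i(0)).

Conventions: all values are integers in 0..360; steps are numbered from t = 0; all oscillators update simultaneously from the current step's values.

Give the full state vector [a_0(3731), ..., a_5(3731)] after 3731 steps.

Answer: [27, 27, 27, 27, 27, 27]
Key observation: The state at step 13, [243, 243, 243, 243, 243, 243], reappears at step 17: the system is in a cycle of period 4 from step 13 on.  Therefore the state at step 3731 equals the state at step 13 + ((3731 - 13) mod 4) = 15, which is [27, 27, 27, 27, 27, 27].

Derivation:
t=0: [145, 193, 198, 319, 33, 15]
t=1: [157, 163, 171, 143, 150, 146]
t=2: [247, 249, 244, 260, 261, 266]
t=3: [37, 38, 33, 49, 48, 53]
t=4: [123, 124, 120, 134, 133, 138]
t=5: [338, 338, 342, 329, 329, 325]
t=6: [284, 284, 288, 276, 276, 272]
t=7: [123, 123, 127, 116, 116, 112]
t=8: [345, 345, 346, 344, 344, 345]
t=9: [315, 315, 314, 314, 314, 313]
t=10: [222, 222, 223, 222, 222, 222]
t=11: [53, 53, 53, 53, 53, 54]
t=12: [159, 159, 159, 159, 159, 159]
t=13: [243, 243, 243, 243, 243, 243]
t=14: [9, 9, 9, 9, 9, 9]
t=15: [27, 27, 27, 27, 27, 27]
t=16: [81, 81, 81, 81, 81, 81]
t=17: [243, 243, 243, 243, 243, 243]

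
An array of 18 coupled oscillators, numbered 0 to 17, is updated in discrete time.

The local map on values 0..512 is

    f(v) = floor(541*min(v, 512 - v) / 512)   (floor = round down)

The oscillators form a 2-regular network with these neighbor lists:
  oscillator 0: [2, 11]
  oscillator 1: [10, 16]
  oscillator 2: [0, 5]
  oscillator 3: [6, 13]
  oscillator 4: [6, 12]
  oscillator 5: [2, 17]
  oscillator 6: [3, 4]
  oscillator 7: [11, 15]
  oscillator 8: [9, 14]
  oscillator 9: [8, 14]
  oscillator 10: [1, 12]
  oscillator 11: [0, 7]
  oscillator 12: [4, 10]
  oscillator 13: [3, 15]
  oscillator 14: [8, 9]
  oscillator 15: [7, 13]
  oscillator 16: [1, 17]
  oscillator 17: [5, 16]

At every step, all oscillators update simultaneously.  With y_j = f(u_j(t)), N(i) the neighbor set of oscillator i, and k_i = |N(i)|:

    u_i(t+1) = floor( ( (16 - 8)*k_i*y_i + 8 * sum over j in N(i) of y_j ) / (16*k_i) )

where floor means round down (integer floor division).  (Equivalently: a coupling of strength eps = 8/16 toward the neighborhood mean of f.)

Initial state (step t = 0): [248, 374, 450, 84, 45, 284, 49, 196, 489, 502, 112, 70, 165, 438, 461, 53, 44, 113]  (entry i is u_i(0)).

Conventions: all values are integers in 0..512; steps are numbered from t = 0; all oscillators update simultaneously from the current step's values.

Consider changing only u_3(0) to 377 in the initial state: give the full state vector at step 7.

Answer: [201, 159, 203, 127, 133, 194, 126, 172, 34, 34, 153, 190, 144, 136, 34, 153, 167, 179]
Key observation: This trace re-runs the system from the modified initial state.

Derivation:
t=0: [248, 374, 450, 377, 45, 284, 49, 196, 489, 502, 112, 70, 165, 438, 461, 53, 44, 113]
t=1: [165, 113, 158, 103, 79, 166, 72, 135, 27, 24, 138, 153, 128, 88, 35, 99, 89, 131]
t=2: [168, 119, 170, 96, 94, 163, 85, 137, 29, 28, 136, 159, 124, 99, 31, 110, 111, 136]
t=3: [175, 127, 176, 98, 104, 166, 94, 143, 30, 30, 135, 164, 126, 106, 30, 120, 125, 143]
t=4: [181, 135, 182, 104, 112, 171, 102, 150, 31, 31, 137, 170, 129, 113, 31, 128, 137, 152]
t=5: [188, 143, 188, 111, 119, 178, 110, 157, 32, 32, 141, 176, 133, 120, 32, 136, 147, 161]
t=6: [194, 151, 195, 119, 126, 186, 118, 164, 33, 33, 146, 183, 138, 128, 33, 144, 157, 170]
t=7: [201, 159, 203, 127, 133, 194, 126, 172, 34, 34, 153, 190, 144, 136, 34, 153, 167, 179]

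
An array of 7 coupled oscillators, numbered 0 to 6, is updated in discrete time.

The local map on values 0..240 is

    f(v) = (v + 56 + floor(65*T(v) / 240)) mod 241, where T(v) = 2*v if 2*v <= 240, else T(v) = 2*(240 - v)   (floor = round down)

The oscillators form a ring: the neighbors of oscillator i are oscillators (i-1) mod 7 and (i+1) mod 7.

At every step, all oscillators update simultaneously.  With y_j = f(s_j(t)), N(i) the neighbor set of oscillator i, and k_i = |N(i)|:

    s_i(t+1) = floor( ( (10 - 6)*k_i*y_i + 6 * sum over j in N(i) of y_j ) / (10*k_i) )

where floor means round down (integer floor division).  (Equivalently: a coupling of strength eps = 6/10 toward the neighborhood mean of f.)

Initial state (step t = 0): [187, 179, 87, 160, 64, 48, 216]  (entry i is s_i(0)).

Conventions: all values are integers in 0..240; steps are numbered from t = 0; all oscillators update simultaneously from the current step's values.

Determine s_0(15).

Answer: s_0(15) = 95

Derivation:
t=0: [187, 179, 87, 160, 64, 48, 216]
t=1: [33, 76, 89, 110, 106, 111, 65]
t=2: [141, 158, 196, 213, 223, 203, 162]
t=3: [14, 19, 31, 41, 42, 35, 21]
t=4: [82, 88, 102, 114, 116, 106, 91]
t=5: [188, 194, 211, 226, 228, 216, 198]
t=6: [32, 34, 40, 46, 47, 42, 36]
t=7: [107, 109, 117, 123, 125, 119, 111]
t=8: [223, 226, 161, 71, 72, 164, 228]
t=9: [47, 38, 71, 121, 122, 72, 39]
t=10: [120, 133, 100, 49, 50, 101, 134]
t=11: [3, 65, 124, 155, 155, 126, 65]
t=12: [117, 80, 52, 11, 11, 52, 81]
t=13: [202, 183, 129, 91, 91, 130, 183]
t=14: [31, 23, 68, 138, 138, 68, 23]
t=15: [95, 115, 93, 53, 53, 93, 115]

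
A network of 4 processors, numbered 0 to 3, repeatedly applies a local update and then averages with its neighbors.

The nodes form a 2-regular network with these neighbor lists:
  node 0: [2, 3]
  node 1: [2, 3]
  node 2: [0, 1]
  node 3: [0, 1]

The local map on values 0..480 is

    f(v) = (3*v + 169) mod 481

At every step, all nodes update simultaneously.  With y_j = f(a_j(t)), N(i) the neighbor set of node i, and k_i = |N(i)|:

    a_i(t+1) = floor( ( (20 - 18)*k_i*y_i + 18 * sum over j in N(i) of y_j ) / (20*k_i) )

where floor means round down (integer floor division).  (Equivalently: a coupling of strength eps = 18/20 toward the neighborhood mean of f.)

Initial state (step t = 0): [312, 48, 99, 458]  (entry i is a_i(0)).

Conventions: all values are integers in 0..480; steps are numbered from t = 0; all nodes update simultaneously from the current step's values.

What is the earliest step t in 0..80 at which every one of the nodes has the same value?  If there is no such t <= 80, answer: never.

Simulating step by step:
t=0: [312, 48, 99, 458]  (not all equal)
t=1: [269, 286, 251, 215]  (not all equal)
t=2: [349, 354, 79, 68]  (not all equal)
t=3: [375, 377, 275, 272]  (not all equal)
t=4: [57, 58, 304, 303]  (not all equal)
t=5: [139, 140, 319, 318]  (not all equal)
t=6: [156, 157, 112, 111]  (not all equal)
t=7: [35, 36, 144, 143]  (not all equal)
t=8: [134, 134, 259, 259]  (not all equal)
t=9: [427, 427, 127, 127]  (not all equal)
t=10: [62, 62, 13, 13]  (not all equal)
t=11: [222, 222, 340, 340]  (not all equal)
t=12: [239, 239, 341, 341]  (not all equal)
t=13: [247, 247, 387, 387]  (not all equal)
t=14: [374, 374, 422, 422]  (not all equal)
t=15: [458, 458, 343, 343]  (not all equal)
t=16: [222, 222, 113, 113]  (not all equal)
t=17: [59, 59, 321, 321]  (not all equal)
t=18: [187, 187, 328, 328]  (not all equal)
t=19: [196, 196, 243, 243]  (not all equal)
t=20: [402, 402, 290, 290]  (not all equal)
t=21: [110, 110, 379, 379]  (not all equal)
t=22: [311, 311, 50, 50]  (not all equal)
t=23: [301, 301, 157, 157]  (not all equal)
t=24: [154, 154, 114, 114]  (not all equal)
t=25: [42, 42, 138, 138]  (not all equal)
t=26: [121, 121, 275, 275]  (not all equal)
t=27: [33, 33, 49, 49]  (not all equal)
t=28: [311, 311, 272, 272]  (not all equal)
t=29: [34, 34, 128, 128]  (not all equal)
t=30: [91, 91, 251, 251]  (not all equal)
t=31: [441, 441, 441, 441]  (all equal)

Answer: 31
Key observation: Synchronization is absorbing here: once all nodes are equal they stay equal, and step 31 is the first all-equal step.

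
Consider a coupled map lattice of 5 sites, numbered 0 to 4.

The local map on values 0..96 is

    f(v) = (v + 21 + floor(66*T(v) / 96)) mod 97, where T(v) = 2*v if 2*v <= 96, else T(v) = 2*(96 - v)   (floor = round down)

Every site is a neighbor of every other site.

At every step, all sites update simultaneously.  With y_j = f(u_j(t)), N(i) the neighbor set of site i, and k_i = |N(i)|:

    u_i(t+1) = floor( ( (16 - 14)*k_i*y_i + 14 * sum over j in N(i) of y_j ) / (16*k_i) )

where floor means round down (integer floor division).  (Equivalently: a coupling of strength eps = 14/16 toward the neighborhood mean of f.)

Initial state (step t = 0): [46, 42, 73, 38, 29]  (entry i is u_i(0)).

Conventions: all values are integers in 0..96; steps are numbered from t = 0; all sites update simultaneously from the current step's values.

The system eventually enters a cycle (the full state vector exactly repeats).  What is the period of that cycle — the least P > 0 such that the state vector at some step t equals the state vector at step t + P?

Simulating step by step:
t=0: [46, 42, 73, 38, 29]
t=1: [37, 38, 38, 39, 32]
t=2: [11, 10, 10, 10, 12]
t=3: [45, 45, 45, 45, 45]
t=4: [30, 30, 30, 30, 30]
t=5: [92, 92, 92, 92, 92]
t=6: [21, 21, 21, 21, 21]
t=7: [70, 70, 70, 70, 70]
t=8: [29, 29, 29, 29, 29]
t=9: [89, 89, 89, 89, 89]
t=10: [22, 22, 22, 22, 22]
t=11: [73, 73, 73, 73, 73]
t=12: [28, 28, 28, 28, 28]
t=13: [87, 87, 87, 87, 87]
t=14: [23, 23, 23, 23, 23]
t=15: [75, 75, 75, 75, 75]
t=16: [27, 27, 27, 27, 27]
t=17: [85, 85, 85, 85, 85]
t=18: [24, 24, 24, 24, 24]
t=19: [78, 78, 78, 78, 78]
t=20: [26, 26, 26, 26, 26]
t=21: [82, 82, 82, 82, 82]
t=22: [25, 25, 25, 25, 25]
t=23: [80, 80, 80, 80, 80]
t=24: [26, 26, 26, 26, 26]

Answer: 4
Key observation: The state at step 20, [26, 26, 26, 26, 26], reappears at step 24 — and no state repeats earlier — so the cycle the system enters has period 4.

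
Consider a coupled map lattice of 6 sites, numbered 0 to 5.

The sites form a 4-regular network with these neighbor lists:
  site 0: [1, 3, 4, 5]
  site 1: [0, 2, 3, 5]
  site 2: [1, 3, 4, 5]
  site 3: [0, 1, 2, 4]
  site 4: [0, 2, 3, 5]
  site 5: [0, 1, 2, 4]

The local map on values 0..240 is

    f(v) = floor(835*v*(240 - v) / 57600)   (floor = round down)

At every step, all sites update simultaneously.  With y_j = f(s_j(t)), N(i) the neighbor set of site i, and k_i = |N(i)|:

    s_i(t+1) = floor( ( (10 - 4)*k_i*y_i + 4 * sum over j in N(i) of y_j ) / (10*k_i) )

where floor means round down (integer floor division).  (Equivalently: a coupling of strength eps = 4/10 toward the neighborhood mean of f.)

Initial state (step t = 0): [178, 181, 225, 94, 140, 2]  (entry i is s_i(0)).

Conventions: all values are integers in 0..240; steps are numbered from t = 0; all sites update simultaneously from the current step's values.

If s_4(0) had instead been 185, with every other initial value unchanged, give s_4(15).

Answer: s_4(15) = 96
Key observation: This trace re-runs the system from the modified initial state.

Derivation:
t=0: [178, 181, 225, 94, 185, 2]
t=1: [145, 133, 79, 169, 129, 54]
t=2: [192, 193, 183, 183, 194, 166]
t=3: [138, 139, 149, 145, 138, 161]
t=4: [201, 200, 196, 200, 200, 191]
t=5: [115, 117, 123, 115, 117, 127]
t=6: [208, 208, 208, 208, 208, 208]
t=7: [96, 96, 96, 96, 96, 96]
t=8: [200, 200, 200, 200, 200, 200]
t=9: [115, 115, 115, 115, 115, 115]
t=10: [208, 208, 208, 208, 208, 208]
t=11: [96, 96, 96, 96, 96, 96]
t=12: [200, 200, 200, 200, 200, 200]
t=13: [115, 115, 115, 115, 115, 115]
t=14: [208, 208, 208, 208, 208, 208]
t=15: [96, 96, 96, 96, 96, 96]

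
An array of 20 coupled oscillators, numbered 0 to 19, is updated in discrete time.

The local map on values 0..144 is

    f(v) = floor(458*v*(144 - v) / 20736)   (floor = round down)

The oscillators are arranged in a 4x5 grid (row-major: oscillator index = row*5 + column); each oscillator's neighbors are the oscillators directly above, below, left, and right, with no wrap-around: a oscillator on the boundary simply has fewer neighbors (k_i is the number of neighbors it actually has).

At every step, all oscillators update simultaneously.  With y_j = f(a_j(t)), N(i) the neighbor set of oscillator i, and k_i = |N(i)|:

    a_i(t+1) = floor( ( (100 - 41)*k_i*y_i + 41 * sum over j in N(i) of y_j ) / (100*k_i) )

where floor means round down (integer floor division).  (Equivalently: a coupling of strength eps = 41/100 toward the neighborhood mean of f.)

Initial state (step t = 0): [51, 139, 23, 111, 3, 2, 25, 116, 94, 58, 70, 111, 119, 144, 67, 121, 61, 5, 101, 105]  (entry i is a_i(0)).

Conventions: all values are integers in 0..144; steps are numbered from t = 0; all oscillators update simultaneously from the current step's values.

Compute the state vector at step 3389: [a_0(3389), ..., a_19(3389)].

Simulating step by step:
t=0: [51, 139, 23, 111, 3, 2, 25, 116, 94, 58, 70, 111, 119, 144, 67, 121, 61, 5, 101, 105]
t=1: [65, 40, 58, 70, 44, 42, 55, 72, 87, 95, 87, 83, 55, 38, 94, 82, 86, 45, 70, 95]
t=2: [104, 98, 108, 110, 101, 100, 105, 111, 107, 102, 107, 110, 105, 96, 100, 110, 108, 103, 106, 104]
t=3: [93, 94, 85, 84, 92, 93, 89, 83, 87, 93, 87, 84, 89, 96, 96, 83, 85, 90, 90, 91]
t=4: [103, 104, 109, 109, 106, 105, 107, 110, 108, 104, 108, 110, 107, 103, 102, 110, 109, 107, 106, 105]
t=5: [91, 89, 84, 84, 87, 89, 86, 83, 86, 90, 84, 83, 86, 91, 92, 83, 83, 86, 88, 90]
t=6: [106, 108, 110, 110, 109, 108, 109, 110, 109, 107, 110, 110, 109, 106, 105, 111, 110, 109, 107, 106]
t=7: [86, 84, 82, 82, 84, 84, 83, 82, 84, 86, 82, 82, 84, 87, 89, 80, 82, 84, 86, 88]
t=8: [110, 111, 111, 111, 111, 111, 111, 111, 110, 110, 112, 111, 111, 109, 108, 112, 112, 111, 109, 108]
t=9: [81, 80, 80, 80, 80, 80, 80, 80, 81, 82, 79, 79, 80, 83, 84, 79, 79, 80, 83, 84]
t=10: [112, 112, 113, 112, 112, 112, 113, 112, 112, 112, 113, 113, 112, 111, 111, 113, 113, 112, 111, 111]
t=11: [79, 78, 77, 78, 79, 78, 77, 78, 79, 79, 77, 77, 78, 79, 79, 77, 77, 78, 79, 80]
t=12: [113, 113, 113, 113, 113, 113, 113, 113, 113, 113, 113, 113, 113, 113, 113, 113, 113, 113, 113, 113]
t=13: [77, 77, 77, 77, 77, 77, 77, 77, 77, 77, 77, 77, 77, 77, 77, 77, 77, 77, 77, 77]
t=14: [113, 113, 113, 113, 113, 113, 113, 113, 113, 113, 113, 113, 113, 113, 113, 113, 113, 113, 113, 113]

Answer: [77, 77, 77, 77, 77, 77, 77, 77, 77, 77, 77, 77, 77, 77, 77, 77, 77, 77, 77, 77]
Key observation: The state at step 12, [113, 113, 113, 113, 113, 113, 113, 113, 113, 113, 113, 113, 113, 113, 113, 113, 113, 113, 113, 113], reappears at step 14: the system is in a cycle of period 2 from step 12 on.  Therefore the state at step 3389 equals the state at step 12 + ((3389 - 12) mod 2) = 13, which is [77, 77, 77, 77, 77, 77, 77, 77, 77, 77, 77, 77, 77, 77, 77, 77, 77, 77, 77, 77].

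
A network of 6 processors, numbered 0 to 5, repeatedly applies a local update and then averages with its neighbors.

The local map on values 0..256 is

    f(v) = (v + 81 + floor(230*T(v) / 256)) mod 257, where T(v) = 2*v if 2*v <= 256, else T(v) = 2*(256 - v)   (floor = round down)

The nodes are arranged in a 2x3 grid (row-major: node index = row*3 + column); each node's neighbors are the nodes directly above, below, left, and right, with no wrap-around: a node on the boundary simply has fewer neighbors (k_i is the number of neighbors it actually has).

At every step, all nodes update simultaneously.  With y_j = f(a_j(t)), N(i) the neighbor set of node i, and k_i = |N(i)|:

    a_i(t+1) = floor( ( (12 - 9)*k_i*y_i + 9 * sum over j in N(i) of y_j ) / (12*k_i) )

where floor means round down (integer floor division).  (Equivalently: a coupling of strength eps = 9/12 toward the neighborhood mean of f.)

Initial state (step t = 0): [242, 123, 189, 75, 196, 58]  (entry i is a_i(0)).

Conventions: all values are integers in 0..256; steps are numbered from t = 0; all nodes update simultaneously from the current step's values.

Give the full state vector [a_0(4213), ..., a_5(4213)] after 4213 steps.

Simulating step by step:
t=0: [242, 123, 189, 75, 196, 58]
t=1: [98, 129, 187, 90, 142, 158]
t=2: [120, 145, 160, 119, 146, 153]
t=3: [161, 162, 162, 161, 163, 161]
t=4: [154, 154, 154, 154, 154, 154]
t=5: [161, 161, 161, 161, 161, 161]
t=6: [155, 155, 155, 155, 155, 155]
t=7: [160, 160, 160, 160, 160, 160]
t=8: [156, 156, 156, 156, 156, 156]
t=9: [159, 159, 159, 159, 159, 159]
t=10: [157, 157, 157, 157, 157, 157]
t=11: [158, 158, 158, 158, 158, 158]
t=12: [158, 158, 158, 158, 158, 158]

Answer: [158, 158, 158, 158, 158, 158]
Key observation: The state at step 11, [158, 158, 158, 158, 158, 158], reappears at step 12: the system is in a cycle of period 1 from step 11 on.  Therefore the state at step 4213 equals the state at step 11 + ((4213 - 11) mod 1) = 11, which is [158, 158, 158, 158, 158, 158].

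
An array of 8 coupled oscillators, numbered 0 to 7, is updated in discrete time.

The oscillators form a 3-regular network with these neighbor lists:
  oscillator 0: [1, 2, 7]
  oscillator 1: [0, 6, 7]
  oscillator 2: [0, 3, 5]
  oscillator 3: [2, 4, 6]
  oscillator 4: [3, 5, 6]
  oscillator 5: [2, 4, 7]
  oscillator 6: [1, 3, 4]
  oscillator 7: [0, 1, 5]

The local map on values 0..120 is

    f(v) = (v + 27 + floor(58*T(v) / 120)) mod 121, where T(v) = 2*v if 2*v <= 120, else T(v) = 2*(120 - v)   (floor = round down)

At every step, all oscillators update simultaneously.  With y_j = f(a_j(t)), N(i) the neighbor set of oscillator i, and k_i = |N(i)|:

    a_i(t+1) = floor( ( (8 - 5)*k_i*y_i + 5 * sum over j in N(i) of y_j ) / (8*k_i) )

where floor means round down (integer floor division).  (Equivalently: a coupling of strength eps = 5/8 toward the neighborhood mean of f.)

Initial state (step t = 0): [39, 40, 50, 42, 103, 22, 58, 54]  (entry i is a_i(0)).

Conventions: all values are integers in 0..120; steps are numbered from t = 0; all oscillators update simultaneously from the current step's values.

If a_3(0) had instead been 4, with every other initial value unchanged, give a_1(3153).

Answer: a_1(3153) = 89
Key observation: The state at step 4, [41, 41, 82, 87, 87, 82, 75, 40], reappears at step 6: the system is in a cycle of period 2 from step 4 on.  Therefore the state at step 3153 equals the state at step 4 + ((3153 - 4) mod 2) = 5, which is [89, 89, 41, 24, 24, 40, 41, 88].

Derivation:
t=0: [39, 40, 50, 4, 103, 22, 58, 54]
t=1: [63, 67, 44, 22, 35, 34, 41, 62]
t=2: [42, 41, 81, 91, 91, 83, 79, 38]
t=3: [89, 88, 41, 24, 24, 40, 41, 87]
t=4: [41, 41, 82, 87, 87, 82, 75, 40]
t=5: [89, 89, 41, 24, 24, 40, 41, 88]
t=6: [41, 41, 82, 87, 87, 82, 75, 40]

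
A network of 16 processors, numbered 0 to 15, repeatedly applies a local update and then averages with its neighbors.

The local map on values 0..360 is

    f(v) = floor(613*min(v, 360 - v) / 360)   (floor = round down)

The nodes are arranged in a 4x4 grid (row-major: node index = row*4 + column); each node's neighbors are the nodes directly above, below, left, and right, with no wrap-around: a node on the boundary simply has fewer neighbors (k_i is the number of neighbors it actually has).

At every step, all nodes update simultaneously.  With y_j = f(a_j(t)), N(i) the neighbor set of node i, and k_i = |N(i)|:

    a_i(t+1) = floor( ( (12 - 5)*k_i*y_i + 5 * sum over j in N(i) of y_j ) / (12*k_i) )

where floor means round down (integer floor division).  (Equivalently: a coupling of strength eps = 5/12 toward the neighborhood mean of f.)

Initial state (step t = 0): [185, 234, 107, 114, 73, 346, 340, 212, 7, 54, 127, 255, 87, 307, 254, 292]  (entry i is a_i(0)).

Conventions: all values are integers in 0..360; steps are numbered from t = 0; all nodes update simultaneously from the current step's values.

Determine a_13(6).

Simulating step by step:
t=0: [185, 234, 107, 114, 73, 346, 340, 212, 7, 54, 127, 255, 87, 307, 254, 292]
t=1: [243, 194, 167, 203, 118, 61, 89, 203, 56, 88, 176, 184, 107, 110, 163, 141]
t=2: [216, 245, 262, 270, 171, 141, 187, 255, 129, 158, 265, 286, 164, 193, 262, 260]
t=3: [244, 204, 186, 160, 267, 249, 249, 183, 244, 251, 182, 144, 267, 264, 182, 160]
t=4: [203, 249, 273, 283, 173, 193, 223, 273, 184, 196, 272, 264, 167, 184, 279, 272]
t=5: [256, 207, 163, 138, 289, 269, 211, 159, 293, 270, 171, 157, 290, 271, 162, 149]
t=6: [182, 236, 265, 250, 131, 171, 250, 262, 120, 163, 268, 268, 124, 164, 256, 260]

Answer: a_13(6) = 164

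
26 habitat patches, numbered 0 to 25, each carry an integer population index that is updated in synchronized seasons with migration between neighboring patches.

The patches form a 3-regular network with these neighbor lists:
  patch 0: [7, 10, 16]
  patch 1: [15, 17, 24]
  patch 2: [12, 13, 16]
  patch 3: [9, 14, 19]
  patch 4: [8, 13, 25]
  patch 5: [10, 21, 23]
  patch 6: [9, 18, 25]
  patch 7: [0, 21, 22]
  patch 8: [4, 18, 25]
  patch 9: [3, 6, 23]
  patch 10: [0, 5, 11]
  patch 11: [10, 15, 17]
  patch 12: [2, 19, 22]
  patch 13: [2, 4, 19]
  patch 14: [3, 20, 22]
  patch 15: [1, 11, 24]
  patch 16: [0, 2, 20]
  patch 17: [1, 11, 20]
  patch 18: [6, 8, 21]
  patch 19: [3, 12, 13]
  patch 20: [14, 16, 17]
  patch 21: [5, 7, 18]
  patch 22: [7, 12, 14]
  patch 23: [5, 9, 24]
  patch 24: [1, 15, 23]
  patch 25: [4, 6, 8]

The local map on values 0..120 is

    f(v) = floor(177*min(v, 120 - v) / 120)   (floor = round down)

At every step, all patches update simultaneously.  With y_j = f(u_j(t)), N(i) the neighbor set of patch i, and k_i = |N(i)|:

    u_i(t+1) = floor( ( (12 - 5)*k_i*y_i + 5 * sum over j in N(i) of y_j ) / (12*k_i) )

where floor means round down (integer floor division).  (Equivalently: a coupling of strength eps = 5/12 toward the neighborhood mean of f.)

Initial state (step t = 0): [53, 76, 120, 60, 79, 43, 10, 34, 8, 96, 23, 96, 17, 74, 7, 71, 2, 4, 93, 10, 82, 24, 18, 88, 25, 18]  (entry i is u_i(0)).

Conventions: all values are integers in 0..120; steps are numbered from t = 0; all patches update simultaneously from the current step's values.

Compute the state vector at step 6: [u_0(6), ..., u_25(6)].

Answer: [70, 78, 73, 66, 71, 55, 84, 68, 84, 65, 60, 69, 76, 61, 81, 75, 81, 78, 82, 64, 85, 63, 80, 59, 72, 84]

Derivation:
t=0: [53, 76, 120, 60, 79, 43, 10, 34, 8, 96, 23, 96, 17, 74, 7, 71, 2, 4, 93, 10, 82, 24, 18, 88, 25, 18]
t=1: [57, 53, 13, 59, 49, 52, 22, 48, 23, 41, 43, 35, 20, 49, 29, 60, 19, 24, 31, 33, 35, 41, 26, 46, 46, 26]
t=2: [71, 71, 29, 71, 61, 70, 38, 66, 40, 60, 66, 55, 31, 61, 48, 78, 37, 45, 43, 54, 44, 61, 41, 67, 71, 41]
t=3: [71, 69, 50, 74, 79, 76, 61, 76, 63, 79, 77, 75, 51, 79, 68, 66, 56, 68, 64, 74, 63, 80, 61, 77, 71, 63]
t=4: [71, 75, 72, 67, 66, 63, 82, 67, 80, 65, 64, 68, 75, 62, 77, 75, 79, 75, 79, 67, 81, 63, 80, 63, 72, 81]
t=5: [72, 66, 70, 76, 74, 83, 60, 75, 61, 77, 80, 74, 67, 81, 63, 67, 62, 66, 62, 77, 59, 79, 63, 81, 70, 60]
t=6: [70, 78, 73, 66, 71, 55, 84, 68, 84, 65, 60, 69, 76, 61, 81, 75, 81, 78, 82, 64, 85, 63, 80, 59, 72, 84]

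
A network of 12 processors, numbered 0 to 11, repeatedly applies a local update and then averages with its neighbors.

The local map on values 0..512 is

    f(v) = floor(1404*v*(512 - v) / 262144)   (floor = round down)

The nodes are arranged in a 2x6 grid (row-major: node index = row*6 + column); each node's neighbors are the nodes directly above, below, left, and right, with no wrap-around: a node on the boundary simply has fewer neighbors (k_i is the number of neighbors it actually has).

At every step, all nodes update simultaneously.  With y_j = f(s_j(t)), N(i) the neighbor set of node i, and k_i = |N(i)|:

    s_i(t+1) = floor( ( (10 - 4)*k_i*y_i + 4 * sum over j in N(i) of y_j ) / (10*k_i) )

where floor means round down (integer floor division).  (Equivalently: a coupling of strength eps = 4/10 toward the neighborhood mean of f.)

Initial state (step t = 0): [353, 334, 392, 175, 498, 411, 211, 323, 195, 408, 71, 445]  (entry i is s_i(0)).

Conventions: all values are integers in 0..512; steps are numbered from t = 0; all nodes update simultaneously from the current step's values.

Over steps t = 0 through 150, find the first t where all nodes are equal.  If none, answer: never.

Simulating step by step:
t=0: [353, 334, 392, 175, 498, 411, 211, 323, 195, 408, 71, 445]  (not all equal)
t=1: [311, 307, 279, 257, 116, 172, 329, 327, 305, 244, 156, 173]  (not all equal)
t=2: [332, 336, 345, 335, 275, 299, 324, 327, 339, 341, 299, 310]  (not all equal)
t=3: [320, 316, 311, 319, 342, 341, 324, 321, 314, 316, 337, 337]  (not all equal)
t=4: [328, 330, 332, 327, 314, 312, 327, 328, 331, 328, 316, 314]  (not all equal)
t=5: [322, 321, 320, 324, 331, 333, 323, 322, 320, 323, 330, 332]  (not all equal)
t=6: [327, 327, 328, 325, 320, 319, 326, 327, 328, 325, 321, 320]  (not all equal)
t=7: [324, 323, 323, 325, 328, 329, 324, 323, 323, 325, 327, 328]  (not all equal)
t=8: [326, 326, 325, 324, 323, 322, 326, 326, 325, 325, 323, 323]  (not all equal)
t=9: [324, 324, 325, 325, 326, 326, 324, 324, 324, 325, 325, 326]  (not all equal)
t=10: [326, 325, 325, 324, 324, 324, 326, 326, 325, 325, 324, 324]  (not all equal)
t=11: [324, 324, 325, 325, 326, 326, 324, 324, 324, 325, 325, 326]  (not all equal)

Answer: never
Key observation: The state at step 9 reappears at step 11 — the system is in a cycle of period 2 from step 9 on.  No step 0..11 is synchronized, and the cycle repeats forever, so no step up to 150 (or ever) has all nodes equal.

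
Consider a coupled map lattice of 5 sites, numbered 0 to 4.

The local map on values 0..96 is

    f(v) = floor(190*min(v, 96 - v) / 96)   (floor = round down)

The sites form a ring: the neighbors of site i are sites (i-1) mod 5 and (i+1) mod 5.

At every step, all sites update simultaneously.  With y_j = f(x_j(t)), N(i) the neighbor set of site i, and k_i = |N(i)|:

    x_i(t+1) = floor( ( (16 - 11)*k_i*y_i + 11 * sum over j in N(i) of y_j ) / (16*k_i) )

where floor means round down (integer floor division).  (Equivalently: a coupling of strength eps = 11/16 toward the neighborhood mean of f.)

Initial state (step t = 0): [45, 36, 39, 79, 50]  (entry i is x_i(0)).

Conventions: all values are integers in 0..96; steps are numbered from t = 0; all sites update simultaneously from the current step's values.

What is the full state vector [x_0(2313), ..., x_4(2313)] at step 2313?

Answer: [7, 9, 9, 7, 6]
Key observation: The state at step 12, [92, 90, 90, 92, 93], reappears at step 17: the system is in a cycle of period 5 from step 12 on.  Therefore the state at step 2313 equals the state at step 12 + ((2313 - 12) mod 5) = 13, which is [7, 9, 9, 7, 6].

Derivation:
t=0: [45, 36, 39, 79, 50]
t=1: [83, 79, 59, 68, 70]
t=2: [36, 44, 53, 59, 43]
t=3: [81, 80, 81, 81, 76]
t=4: [33, 29, 29, 32, 32]
t=5: [61, 59, 59, 60, 63]
t=6: [69, 71, 72, 69, 68]
t=7: [52, 49, 49, 51, 53]
t=8: [88, 90, 91, 89, 87]
t=9: [14, 11, 11, 13, 14]
t=10: [24, 23, 22, 24, 26]
t=11: [47, 45, 45, 47, 48]
t=12: [92, 90, 90, 92, 93]
t=13: [7, 9, 9, 7, 6]
t=14: [13, 15, 15, 13, 12]
t=15: [25, 27, 27, 25, 24]
t=16: [49, 51, 51, 49, 48]
t=17: [92, 90, 90, 92, 93]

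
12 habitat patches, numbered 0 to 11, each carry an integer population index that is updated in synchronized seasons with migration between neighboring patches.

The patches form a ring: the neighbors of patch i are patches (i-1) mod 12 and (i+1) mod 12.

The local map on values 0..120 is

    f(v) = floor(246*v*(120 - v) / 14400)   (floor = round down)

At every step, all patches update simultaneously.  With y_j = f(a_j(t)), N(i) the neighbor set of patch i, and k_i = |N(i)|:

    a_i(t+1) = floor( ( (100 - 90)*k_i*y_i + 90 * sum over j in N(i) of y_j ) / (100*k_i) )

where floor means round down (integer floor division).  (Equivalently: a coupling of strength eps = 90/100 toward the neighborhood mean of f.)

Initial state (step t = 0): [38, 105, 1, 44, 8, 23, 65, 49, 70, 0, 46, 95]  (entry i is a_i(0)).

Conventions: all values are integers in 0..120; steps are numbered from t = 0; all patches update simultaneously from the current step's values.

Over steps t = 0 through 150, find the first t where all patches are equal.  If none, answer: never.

Answer: 5
Key observation: Synchronization is absorbing here: once all patches are equal they stay equal, and step 5 is the first all-equal step.

Derivation:
t=0: [38, 105, 1, 44, 8, 23, 65, 49, 70, 0, 46, 95]  (not all equal)
t=1: [35, 27, 37, 13, 44, 38, 49, 59, 32, 52, 23, 53]  (not all equal)
t=2: [50, 50, 34, 51, 39, 57, 57, 54, 59, 44, 57, 45]  (not all equal)
t=3: [58, 54, 58, 51, 59, 57, 60, 60, 58, 60, 57, 59]  (not all equal)
t=4: [60, 60, 60, 60, 60, 61, 61, 61, 61, 61, 61, 61]  (not all equal)
t=5: [61, 61, 61, 61, 61, 61, 61, 61, 61, 61, 61, 61]  (all equal)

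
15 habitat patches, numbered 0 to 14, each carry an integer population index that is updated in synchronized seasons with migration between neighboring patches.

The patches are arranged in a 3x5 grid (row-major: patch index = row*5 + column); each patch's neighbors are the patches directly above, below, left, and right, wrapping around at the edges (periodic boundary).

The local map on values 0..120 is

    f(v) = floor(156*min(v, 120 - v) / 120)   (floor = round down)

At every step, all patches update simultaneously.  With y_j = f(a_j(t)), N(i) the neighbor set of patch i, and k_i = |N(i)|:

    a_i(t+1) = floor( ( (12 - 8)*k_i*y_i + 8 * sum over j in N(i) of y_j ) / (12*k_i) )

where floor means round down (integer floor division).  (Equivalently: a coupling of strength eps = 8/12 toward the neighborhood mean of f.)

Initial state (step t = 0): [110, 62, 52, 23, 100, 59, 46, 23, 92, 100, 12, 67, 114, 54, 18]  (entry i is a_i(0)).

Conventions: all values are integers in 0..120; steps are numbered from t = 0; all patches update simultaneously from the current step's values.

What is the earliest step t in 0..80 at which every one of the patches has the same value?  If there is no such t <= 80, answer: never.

Answer: 12
Key observation: Synchronization is absorbing here: once all patches are equal they stay equal, and step 12 is the first all-equal step.

Derivation:
t=0: [110, 62, 52, 23, 100, 59, 46, 23, 92, 100, 12, 67, 114, 54, 18]  (not all equal)
t=1: [36, 59, 45, 42, 23, 44, 61, 37, 37, 35, 35, 48, 41, 39, 30]  (not all equal)
t=2: [49, 65, 57, 48, 40, 54, 65, 55, 48, 43, 49, 62, 54, 49, 41]  (not all equal)
t=3: [63, 70, 70, 62, 56, 65, 71, 69, 62, 57, 64, 70, 70, 62, 56]  (not all equal)
t=4: [71, 66, 66, 72, 73, 70, 65, 66, 73, 73, 71, 65, 66, 72, 72]  (not all equal)
t=5: [64, 69, 68, 63, 61, 64, 69, 68, 62, 61, 64, 69, 68, 63, 61]  (not all equal)
t=6: [71, 67, 68, 73, 75, 71, 67, 68, 73, 75, 71, 67, 68, 73, 75]  (not all equal)
t=7: [63, 67, 66, 61, 59, 63, 67, 66, 61, 59, 63, 67, 66, 61, 59]  (not all equal)
t=8: [73, 69, 70, 75, 75, 73, 69, 70, 75, 75, 73, 69, 70, 75, 75]  (not all equal)
t=9: [61, 65, 64, 59, 58, 61, 65, 64, 59, 58, 61, 65, 64, 59, 58]  (not all equal)
t=10: [75, 72, 72, 75, 75, 75, 72, 72, 75, 75, 75, 72, 72, 75, 75]  (not all equal)
t=11: [58, 61, 61, 58, 58, 58, 61, 61, 58, 58, 58, 61, 61, 58, 58]  (not all equal)
t=12: [75, 75, 75, 75, 75, 75, 75, 75, 75, 75, 75, 75, 75, 75, 75]  (all equal)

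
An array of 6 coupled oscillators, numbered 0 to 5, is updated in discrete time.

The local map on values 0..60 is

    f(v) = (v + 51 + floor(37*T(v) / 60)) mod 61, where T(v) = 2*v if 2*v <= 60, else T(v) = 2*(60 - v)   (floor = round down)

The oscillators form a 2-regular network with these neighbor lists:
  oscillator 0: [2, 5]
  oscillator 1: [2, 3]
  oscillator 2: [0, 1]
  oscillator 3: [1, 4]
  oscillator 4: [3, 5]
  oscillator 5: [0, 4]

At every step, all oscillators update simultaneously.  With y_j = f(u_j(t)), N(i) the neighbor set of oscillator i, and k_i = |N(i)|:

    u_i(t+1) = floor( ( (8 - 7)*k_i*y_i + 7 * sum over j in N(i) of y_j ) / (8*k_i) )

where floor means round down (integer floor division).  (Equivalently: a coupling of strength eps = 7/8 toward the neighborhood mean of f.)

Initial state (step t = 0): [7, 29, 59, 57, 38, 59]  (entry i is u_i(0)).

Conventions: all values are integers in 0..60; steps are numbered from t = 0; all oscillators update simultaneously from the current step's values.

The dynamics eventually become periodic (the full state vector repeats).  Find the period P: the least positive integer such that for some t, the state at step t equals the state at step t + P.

Simulating step by step:
t=0: [7, 29, 59, 57, 38, 59]
t=1: [44, 50, 32, 53, 50, 32]
t=2: [55, 53, 52, 51, 53, 52]
t=3: [51, 51, 51, 51, 51, 51]
t=4: [52, 52, 52, 52, 52, 52]
t=5: [51, 51, 51, 51, 51, 51]

Answer: 2
Key observation: The state at step 3, [51, 51, 51, 51, 51, 51], reappears at step 5 — and no state repeats earlier — so the cycle the system enters has period 2.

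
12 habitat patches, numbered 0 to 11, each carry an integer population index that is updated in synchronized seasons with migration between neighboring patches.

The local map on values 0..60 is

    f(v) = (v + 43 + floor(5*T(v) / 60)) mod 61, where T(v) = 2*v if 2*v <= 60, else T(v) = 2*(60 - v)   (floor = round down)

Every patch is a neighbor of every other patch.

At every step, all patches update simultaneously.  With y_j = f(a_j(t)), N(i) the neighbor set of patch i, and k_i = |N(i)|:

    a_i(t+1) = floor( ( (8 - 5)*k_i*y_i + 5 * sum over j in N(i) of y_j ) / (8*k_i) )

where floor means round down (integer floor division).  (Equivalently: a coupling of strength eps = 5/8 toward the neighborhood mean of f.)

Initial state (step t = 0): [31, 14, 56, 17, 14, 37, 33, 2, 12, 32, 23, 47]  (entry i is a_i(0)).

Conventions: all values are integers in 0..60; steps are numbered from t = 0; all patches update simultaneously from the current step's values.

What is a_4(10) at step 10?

Answer: a_4(10) = 8

Derivation:
t=0: [31, 14, 56, 17, 14, 37, 33, 2, 12, 32, 23, 47]
t=1: [26, 40, 33, 21, 40, 28, 27, 35, 39, 26, 23, 31]
t=2: [14, 19, 17, 13, 19, 15, 15, 17, 18, 14, 13, 16]
t=3: [39, 22, 21, 39, 22, 39, 39, 21, 21, 39, 39, 20]
t=4: [17, 12, 12, 17, 12, 17, 17, 12, 12, 17, 17, 11]
t=5: [19, 37, 37, 19, 37, 19, 19, 37, 37, 19, 19, 37]
t=6: [10, 15, 15, 10, 15, 10, 10, 15, 15, 10, 10, 15]
t=7: [56, 57, 57, 56, 57, 56, 56, 57, 57, 56, 56, 57]
t=8: [38, 38, 38, 38, 38, 38, 38, 38, 38, 38, 38, 38]
t=9: [23, 23, 23, 23, 23, 23, 23, 23, 23, 23, 23, 23]
t=10: [8, 8, 8, 8, 8, 8, 8, 8, 8, 8, 8, 8]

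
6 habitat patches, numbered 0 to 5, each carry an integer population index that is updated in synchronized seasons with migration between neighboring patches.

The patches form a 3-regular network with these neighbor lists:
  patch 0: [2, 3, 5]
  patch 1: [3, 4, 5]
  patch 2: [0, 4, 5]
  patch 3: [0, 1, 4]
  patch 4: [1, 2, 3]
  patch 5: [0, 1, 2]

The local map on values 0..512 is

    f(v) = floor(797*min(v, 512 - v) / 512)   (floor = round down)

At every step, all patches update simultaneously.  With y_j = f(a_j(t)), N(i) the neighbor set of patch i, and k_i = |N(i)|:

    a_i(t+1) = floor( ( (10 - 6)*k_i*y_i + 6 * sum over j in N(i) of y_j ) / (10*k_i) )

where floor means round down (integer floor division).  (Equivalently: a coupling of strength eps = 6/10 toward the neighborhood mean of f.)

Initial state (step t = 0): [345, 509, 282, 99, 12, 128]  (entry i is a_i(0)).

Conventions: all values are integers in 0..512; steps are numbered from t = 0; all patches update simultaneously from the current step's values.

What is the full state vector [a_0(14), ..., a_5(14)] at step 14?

Answer: [315, 315, 315, 315, 315, 315]

Derivation:
t=0: [345, 509, 282, 99, 12, 128]
t=1: [245, 75, 238, 117, 110, 203]
t=2: [325, 180, 321, 206, 202, 299]
t=3: [306, 305, 306, 305, 305, 306]
t=4: [320, 321, 320, 321, 321, 320]
t=5: [297, 297, 297, 297, 297, 297]
t=6: [334, 334, 334, 334, 334, 334]
t=7: [277, 277, 277, 277, 277, 277]
t=8: [365, 365, 365, 365, 365, 365]
t=9: [228, 228, 228, 228, 228, 228]
t=10: [354, 354, 354, 354, 354, 354]
t=11: [245, 245, 245, 245, 245, 245]
t=12: [381, 381, 381, 381, 381, 381]
t=13: [203, 203, 203, 203, 203, 203]
t=14: [315, 315, 315, 315, 315, 315]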